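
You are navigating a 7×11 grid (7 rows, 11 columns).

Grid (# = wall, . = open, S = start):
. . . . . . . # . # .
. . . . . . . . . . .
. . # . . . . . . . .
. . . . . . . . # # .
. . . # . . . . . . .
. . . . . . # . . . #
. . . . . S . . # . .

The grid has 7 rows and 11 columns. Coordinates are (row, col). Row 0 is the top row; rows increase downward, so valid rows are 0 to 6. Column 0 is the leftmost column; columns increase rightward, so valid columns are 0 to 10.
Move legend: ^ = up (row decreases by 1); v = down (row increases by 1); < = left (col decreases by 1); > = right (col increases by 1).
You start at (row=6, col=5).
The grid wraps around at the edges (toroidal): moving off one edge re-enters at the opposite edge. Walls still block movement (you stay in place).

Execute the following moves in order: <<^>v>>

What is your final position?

Answer: Final position: (row=6, col=6)

Derivation:
Start: (row=6, col=5)
  < (left): (row=6, col=5) -> (row=6, col=4)
  < (left): (row=6, col=4) -> (row=6, col=3)
  ^ (up): (row=6, col=3) -> (row=5, col=3)
  > (right): (row=5, col=3) -> (row=5, col=4)
  v (down): (row=5, col=4) -> (row=6, col=4)
  > (right): (row=6, col=4) -> (row=6, col=5)
  > (right): (row=6, col=5) -> (row=6, col=6)
Final: (row=6, col=6)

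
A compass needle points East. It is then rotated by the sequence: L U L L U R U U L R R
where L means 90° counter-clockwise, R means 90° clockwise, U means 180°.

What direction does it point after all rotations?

Start: East
  L (left (90° counter-clockwise)) -> North
  U (U-turn (180°)) -> South
  L (left (90° counter-clockwise)) -> East
  L (left (90° counter-clockwise)) -> North
  U (U-turn (180°)) -> South
  R (right (90° clockwise)) -> West
  U (U-turn (180°)) -> East
  U (U-turn (180°)) -> West
  L (left (90° counter-clockwise)) -> South
  R (right (90° clockwise)) -> West
  R (right (90° clockwise)) -> North
Final: North

Answer: Final heading: North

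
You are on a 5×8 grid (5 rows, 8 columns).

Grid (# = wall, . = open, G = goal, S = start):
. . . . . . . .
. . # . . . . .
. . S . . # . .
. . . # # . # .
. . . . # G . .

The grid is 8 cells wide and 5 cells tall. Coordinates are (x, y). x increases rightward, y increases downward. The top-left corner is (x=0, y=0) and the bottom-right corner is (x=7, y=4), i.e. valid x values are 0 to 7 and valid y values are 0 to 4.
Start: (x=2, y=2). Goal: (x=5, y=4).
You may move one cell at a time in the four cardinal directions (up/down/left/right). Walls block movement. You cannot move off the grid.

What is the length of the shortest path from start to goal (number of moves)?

Answer: Shortest path length: 11

Derivation:
BFS from (x=2, y=2) until reaching (x=5, y=4):
  Distance 0: (x=2, y=2)
  Distance 1: (x=1, y=2), (x=3, y=2), (x=2, y=3)
  Distance 2: (x=1, y=1), (x=3, y=1), (x=0, y=2), (x=4, y=2), (x=1, y=3), (x=2, y=4)
  Distance 3: (x=1, y=0), (x=3, y=0), (x=0, y=1), (x=4, y=1), (x=0, y=3), (x=1, y=4), (x=3, y=4)
  Distance 4: (x=0, y=0), (x=2, y=0), (x=4, y=0), (x=5, y=1), (x=0, y=4)
  Distance 5: (x=5, y=0), (x=6, y=1)
  Distance 6: (x=6, y=0), (x=7, y=1), (x=6, y=2)
  Distance 7: (x=7, y=0), (x=7, y=2)
  Distance 8: (x=7, y=3)
  Distance 9: (x=7, y=4)
  Distance 10: (x=6, y=4)
  Distance 11: (x=5, y=4)  <- goal reached here
One shortest path (11 moves): (x=2, y=2) -> (x=3, y=2) -> (x=4, y=2) -> (x=4, y=1) -> (x=5, y=1) -> (x=6, y=1) -> (x=7, y=1) -> (x=7, y=2) -> (x=7, y=3) -> (x=7, y=4) -> (x=6, y=4) -> (x=5, y=4)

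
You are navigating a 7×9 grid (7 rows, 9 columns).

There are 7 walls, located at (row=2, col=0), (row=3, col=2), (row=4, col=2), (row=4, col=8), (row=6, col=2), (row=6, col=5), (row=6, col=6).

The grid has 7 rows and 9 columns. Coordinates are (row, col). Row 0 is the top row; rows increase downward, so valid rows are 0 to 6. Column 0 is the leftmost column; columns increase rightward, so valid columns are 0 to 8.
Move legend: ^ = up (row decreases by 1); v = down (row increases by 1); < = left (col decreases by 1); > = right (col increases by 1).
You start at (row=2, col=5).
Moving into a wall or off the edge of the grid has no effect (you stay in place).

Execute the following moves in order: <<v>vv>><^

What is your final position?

Answer: Final position: (row=4, col=5)

Derivation:
Start: (row=2, col=5)
  < (left): (row=2, col=5) -> (row=2, col=4)
  < (left): (row=2, col=4) -> (row=2, col=3)
  v (down): (row=2, col=3) -> (row=3, col=3)
  > (right): (row=3, col=3) -> (row=3, col=4)
  v (down): (row=3, col=4) -> (row=4, col=4)
  v (down): (row=4, col=4) -> (row=5, col=4)
  > (right): (row=5, col=4) -> (row=5, col=5)
  > (right): (row=5, col=5) -> (row=5, col=6)
  < (left): (row=5, col=6) -> (row=5, col=5)
  ^ (up): (row=5, col=5) -> (row=4, col=5)
Final: (row=4, col=5)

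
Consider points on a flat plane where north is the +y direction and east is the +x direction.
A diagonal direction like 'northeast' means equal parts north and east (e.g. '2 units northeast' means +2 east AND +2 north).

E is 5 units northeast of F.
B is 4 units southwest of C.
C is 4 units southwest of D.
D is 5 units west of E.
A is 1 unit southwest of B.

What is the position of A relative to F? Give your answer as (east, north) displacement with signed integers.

Place F at the origin (east=0, north=0).
  E is 5 units northeast of F: delta (east=+5, north=+5); E at (east=5, north=5).
  D is 5 units west of E: delta (east=-5, north=+0); D at (east=0, north=5).
  C is 4 units southwest of D: delta (east=-4, north=-4); C at (east=-4, north=1).
  B is 4 units southwest of C: delta (east=-4, north=-4); B at (east=-8, north=-3).
  A is 1 unit southwest of B: delta (east=-1, north=-1); A at (east=-9, north=-4).
Therefore A relative to F: (east=-9, north=-4).

Answer: A is at (east=-9, north=-4) relative to F.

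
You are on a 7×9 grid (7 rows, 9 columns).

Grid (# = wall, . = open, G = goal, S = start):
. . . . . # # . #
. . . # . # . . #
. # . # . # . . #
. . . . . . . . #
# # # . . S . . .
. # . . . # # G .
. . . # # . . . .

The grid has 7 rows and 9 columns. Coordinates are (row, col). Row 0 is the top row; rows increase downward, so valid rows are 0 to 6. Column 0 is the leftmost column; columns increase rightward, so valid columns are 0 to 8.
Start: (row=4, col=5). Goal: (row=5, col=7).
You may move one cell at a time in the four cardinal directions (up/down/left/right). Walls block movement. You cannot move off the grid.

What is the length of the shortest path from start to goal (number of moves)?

Answer: Shortest path length: 3

Derivation:
BFS from (row=4, col=5) until reaching (row=5, col=7):
  Distance 0: (row=4, col=5)
  Distance 1: (row=3, col=5), (row=4, col=4), (row=4, col=6)
  Distance 2: (row=3, col=4), (row=3, col=6), (row=4, col=3), (row=4, col=7), (row=5, col=4)
  Distance 3: (row=2, col=4), (row=2, col=6), (row=3, col=3), (row=3, col=7), (row=4, col=8), (row=5, col=3), (row=5, col=7)  <- goal reached here
One shortest path (3 moves): (row=4, col=5) -> (row=4, col=6) -> (row=4, col=7) -> (row=5, col=7)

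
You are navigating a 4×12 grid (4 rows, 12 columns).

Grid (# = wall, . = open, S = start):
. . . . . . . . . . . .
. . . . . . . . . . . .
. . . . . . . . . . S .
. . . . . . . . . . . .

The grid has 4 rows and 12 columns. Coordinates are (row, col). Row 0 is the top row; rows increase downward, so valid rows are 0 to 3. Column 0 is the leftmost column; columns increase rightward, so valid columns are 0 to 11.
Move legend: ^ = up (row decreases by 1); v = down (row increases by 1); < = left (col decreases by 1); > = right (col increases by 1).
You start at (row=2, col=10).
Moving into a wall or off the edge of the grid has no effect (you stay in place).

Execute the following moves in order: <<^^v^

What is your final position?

Start: (row=2, col=10)
  < (left): (row=2, col=10) -> (row=2, col=9)
  < (left): (row=2, col=9) -> (row=2, col=8)
  ^ (up): (row=2, col=8) -> (row=1, col=8)
  ^ (up): (row=1, col=8) -> (row=0, col=8)
  v (down): (row=0, col=8) -> (row=1, col=8)
  ^ (up): (row=1, col=8) -> (row=0, col=8)
Final: (row=0, col=8)

Answer: Final position: (row=0, col=8)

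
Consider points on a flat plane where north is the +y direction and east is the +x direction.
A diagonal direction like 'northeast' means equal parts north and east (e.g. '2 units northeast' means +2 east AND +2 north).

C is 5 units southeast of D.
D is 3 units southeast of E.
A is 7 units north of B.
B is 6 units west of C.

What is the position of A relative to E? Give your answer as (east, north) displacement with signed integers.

Place E at the origin (east=0, north=0).
  D is 3 units southeast of E: delta (east=+3, north=-3); D at (east=3, north=-3).
  C is 5 units southeast of D: delta (east=+5, north=-5); C at (east=8, north=-8).
  B is 6 units west of C: delta (east=-6, north=+0); B at (east=2, north=-8).
  A is 7 units north of B: delta (east=+0, north=+7); A at (east=2, north=-1).
Therefore A relative to E: (east=2, north=-1).

Answer: A is at (east=2, north=-1) relative to E.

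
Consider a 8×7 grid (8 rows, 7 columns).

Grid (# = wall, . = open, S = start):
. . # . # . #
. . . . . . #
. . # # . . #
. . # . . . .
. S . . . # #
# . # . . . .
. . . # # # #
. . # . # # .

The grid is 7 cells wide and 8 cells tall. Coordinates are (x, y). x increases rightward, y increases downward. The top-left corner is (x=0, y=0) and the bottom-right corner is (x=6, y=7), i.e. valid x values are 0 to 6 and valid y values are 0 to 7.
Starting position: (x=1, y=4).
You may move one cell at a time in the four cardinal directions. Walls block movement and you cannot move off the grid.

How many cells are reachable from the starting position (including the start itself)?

Answer: Reachable cells: 35

Derivation:
BFS flood-fill from (x=1, y=4):
  Distance 0: (x=1, y=4)
  Distance 1: (x=1, y=3), (x=0, y=4), (x=2, y=4), (x=1, y=5)
  Distance 2: (x=1, y=2), (x=0, y=3), (x=3, y=4), (x=1, y=6)
  Distance 3: (x=1, y=1), (x=0, y=2), (x=3, y=3), (x=4, y=4), (x=3, y=5), (x=0, y=6), (x=2, y=6), (x=1, y=7)
  Distance 4: (x=1, y=0), (x=0, y=1), (x=2, y=1), (x=4, y=3), (x=4, y=5), (x=0, y=7)
  Distance 5: (x=0, y=0), (x=3, y=1), (x=4, y=2), (x=5, y=3), (x=5, y=5)
  Distance 6: (x=3, y=0), (x=4, y=1), (x=5, y=2), (x=6, y=3), (x=6, y=5)
  Distance 7: (x=5, y=1)
  Distance 8: (x=5, y=0)
Total reachable: 35 (grid has 37 open cells total)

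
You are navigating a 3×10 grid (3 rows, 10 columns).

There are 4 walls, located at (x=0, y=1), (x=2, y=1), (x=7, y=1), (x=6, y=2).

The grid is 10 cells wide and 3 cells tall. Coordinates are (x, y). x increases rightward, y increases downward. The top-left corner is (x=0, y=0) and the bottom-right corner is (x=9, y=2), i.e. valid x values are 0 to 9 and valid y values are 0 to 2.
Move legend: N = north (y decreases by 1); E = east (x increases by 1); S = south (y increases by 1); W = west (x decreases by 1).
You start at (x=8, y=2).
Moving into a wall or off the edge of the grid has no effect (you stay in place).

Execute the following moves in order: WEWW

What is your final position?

Start: (x=8, y=2)
  W (west): (x=8, y=2) -> (x=7, y=2)
  E (east): (x=7, y=2) -> (x=8, y=2)
  W (west): (x=8, y=2) -> (x=7, y=2)
  W (west): blocked, stay at (x=7, y=2)
Final: (x=7, y=2)

Answer: Final position: (x=7, y=2)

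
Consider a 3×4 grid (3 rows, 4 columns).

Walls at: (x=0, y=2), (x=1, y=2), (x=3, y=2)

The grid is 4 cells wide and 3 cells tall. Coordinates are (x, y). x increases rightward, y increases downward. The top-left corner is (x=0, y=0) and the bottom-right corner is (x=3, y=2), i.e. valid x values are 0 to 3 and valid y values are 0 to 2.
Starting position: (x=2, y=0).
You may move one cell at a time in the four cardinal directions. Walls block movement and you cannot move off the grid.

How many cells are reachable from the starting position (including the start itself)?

BFS flood-fill from (x=2, y=0):
  Distance 0: (x=2, y=0)
  Distance 1: (x=1, y=0), (x=3, y=0), (x=2, y=1)
  Distance 2: (x=0, y=0), (x=1, y=1), (x=3, y=1), (x=2, y=2)
  Distance 3: (x=0, y=1)
Total reachable: 9 (grid has 9 open cells total)

Answer: Reachable cells: 9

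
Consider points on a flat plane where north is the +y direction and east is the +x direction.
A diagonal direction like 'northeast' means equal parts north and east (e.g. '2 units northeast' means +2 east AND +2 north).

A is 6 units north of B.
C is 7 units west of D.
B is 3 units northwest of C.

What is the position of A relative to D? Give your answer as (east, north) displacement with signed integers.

Place D at the origin (east=0, north=0).
  C is 7 units west of D: delta (east=-7, north=+0); C at (east=-7, north=0).
  B is 3 units northwest of C: delta (east=-3, north=+3); B at (east=-10, north=3).
  A is 6 units north of B: delta (east=+0, north=+6); A at (east=-10, north=9).
Therefore A relative to D: (east=-10, north=9).

Answer: A is at (east=-10, north=9) relative to D.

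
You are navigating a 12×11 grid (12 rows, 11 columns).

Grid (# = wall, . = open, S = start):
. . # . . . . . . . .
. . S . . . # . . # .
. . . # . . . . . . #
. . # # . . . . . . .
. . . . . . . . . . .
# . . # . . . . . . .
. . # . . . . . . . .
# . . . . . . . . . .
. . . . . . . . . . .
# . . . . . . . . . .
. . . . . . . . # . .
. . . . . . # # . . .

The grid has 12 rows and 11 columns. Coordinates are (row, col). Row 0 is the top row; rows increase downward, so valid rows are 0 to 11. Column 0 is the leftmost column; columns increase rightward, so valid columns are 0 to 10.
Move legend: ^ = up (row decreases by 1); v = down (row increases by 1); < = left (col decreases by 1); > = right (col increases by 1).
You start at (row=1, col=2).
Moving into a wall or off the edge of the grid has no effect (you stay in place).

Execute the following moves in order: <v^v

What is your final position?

Start: (row=1, col=2)
  < (left): (row=1, col=2) -> (row=1, col=1)
  v (down): (row=1, col=1) -> (row=2, col=1)
  ^ (up): (row=2, col=1) -> (row=1, col=1)
  v (down): (row=1, col=1) -> (row=2, col=1)
Final: (row=2, col=1)

Answer: Final position: (row=2, col=1)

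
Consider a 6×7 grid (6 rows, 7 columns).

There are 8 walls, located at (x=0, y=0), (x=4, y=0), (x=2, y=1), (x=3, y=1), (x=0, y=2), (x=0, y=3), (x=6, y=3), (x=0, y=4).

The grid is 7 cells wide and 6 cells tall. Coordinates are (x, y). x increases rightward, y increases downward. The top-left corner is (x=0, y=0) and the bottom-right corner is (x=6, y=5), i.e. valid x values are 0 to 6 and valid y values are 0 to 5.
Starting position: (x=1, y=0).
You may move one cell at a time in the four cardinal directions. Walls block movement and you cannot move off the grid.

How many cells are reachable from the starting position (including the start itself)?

BFS flood-fill from (x=1, y=0):
  Distance 0: (x=1, y=0)
  Distance 1: (x=2, y=0), (x=1, y=1)
  Distance 2: (x=3, y=0), (x=0, y=1), (x=1, y=2)
  Distance 3: (x=2, y=2), (x=1, y=3)
  Distance 4: (x=3, y=2), (x=2, y=3), (x=1, y=4)
  Distance 5: (x=4, y=2), (x=3, y=3), (x=2, y=4), (x=1, y=5)
  Distance 6: (x=4, y=1), (x=5, y=2), (x=4, y=3), (x=3, y=4), (x=0, y=5), (x=2, y=5)
  Distance 7: (x=5, y=1), (x=6, y=2), (x=5, y=3), (x=4, y=4), (x=3, y=5)
  Distance 8: (x=5, y=0), (x=6, y=1), (x=5, y=4), (x=4, y=5)
  Distance 9: (x=6, y=0), (x=6, y=4), (x=5, y=5)
  Distance 10: (x=6, y=5)
Total reachable: 34 (grid has 34 open cells total)

Answer: Reachable cells: 34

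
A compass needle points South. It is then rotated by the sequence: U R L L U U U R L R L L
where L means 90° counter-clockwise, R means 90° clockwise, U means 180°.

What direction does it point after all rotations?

Start: South
  U (U-turn (180°)) -> North
  R (right (90° clockwise)) -> East
  L (left (90° counter-clockwise)) -> North
  L (left (90° counter-clockwise)) -> West
  U (U-turn (180°)) -> East
  U (U-turn (180°)) -> West
  U (U-turn (180°)) -> East
  R (right (90° clockwise)) -> South
  L (left (90° counter-clockwise)) -> East
  R (right (90° clockwise)) -> South
  L (left (90° counter-clockwise)) -> East
  L (left (90° counter-clockwise)) -> North
Final: North

Answer: Final heading: North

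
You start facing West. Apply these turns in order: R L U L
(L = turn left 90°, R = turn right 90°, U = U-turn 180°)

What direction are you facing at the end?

Answer: Final heading: North

Derivation:
Start: West
  R (right (90° clockwise)) -> North
  L (left (90° counter-clockwise)) -> West
  U (U-turn (180°)) -> East
  L (left (90° counter-clockwise)) -> North
Final: North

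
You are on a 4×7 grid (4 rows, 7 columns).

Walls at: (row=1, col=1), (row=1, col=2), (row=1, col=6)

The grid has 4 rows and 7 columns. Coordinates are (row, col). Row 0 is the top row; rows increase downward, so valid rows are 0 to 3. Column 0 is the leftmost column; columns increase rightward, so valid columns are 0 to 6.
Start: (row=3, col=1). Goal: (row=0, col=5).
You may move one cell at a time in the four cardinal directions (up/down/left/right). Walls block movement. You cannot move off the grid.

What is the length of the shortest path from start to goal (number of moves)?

Answer: Shortest path length: 7

Derivation:
BFS from (row=3, col=1) until reaching (row=0, col=5):
  Distance 0: (row=3, col=1)
  Distance 1: (row=2, col=1), (row=3, col=0), (row=3, col=2)
  Distance 2: (row=2, col=0), (row=2, col=2), (row=3, col=3)
  Distance 3: (row=1, col=0), (row=2, col=3), (row=3, col=4)
  Distance 4: (row=0, col=0), (row=1, col=3), (row=2, col=4), (row=3, col=5)
  Distance 5: (row=0, col=1), (row=0, col=3), (row=1, col=4), (row=2, col=5), (row=3, col=6)
  Distance 6: (row=0, col=2), (row=0, col=4), (row=1, col=5), (row=2, col=6)
  Distance 7: (row=0, col=5)  <- goal reached here
One shortest path (7 moves): (row=3, col=1) -> (row=3, col=2) -> (row=3, col=3) -> (row=3, col=4) -> (row=3, col=5) -> (row=2, col=5) -> (row=1, col=5) -> (row=0, col=5)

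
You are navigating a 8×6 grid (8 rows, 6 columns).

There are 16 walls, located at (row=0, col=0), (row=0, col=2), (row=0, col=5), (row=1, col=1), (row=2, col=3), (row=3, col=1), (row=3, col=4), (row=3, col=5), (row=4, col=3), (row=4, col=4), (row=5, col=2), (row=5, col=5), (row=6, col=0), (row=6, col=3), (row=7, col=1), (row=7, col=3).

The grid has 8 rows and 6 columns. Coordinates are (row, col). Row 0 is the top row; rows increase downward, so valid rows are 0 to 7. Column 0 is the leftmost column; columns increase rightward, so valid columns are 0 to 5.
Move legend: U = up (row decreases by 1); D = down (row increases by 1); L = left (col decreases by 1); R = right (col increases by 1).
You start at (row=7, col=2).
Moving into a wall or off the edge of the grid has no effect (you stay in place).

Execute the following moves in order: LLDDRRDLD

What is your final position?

Answer: Final position: (row=7, col=2)

Derivation:
Start: (row=7, col=2)
  L (left): blocked, stay at (row=7, col=2)
  L (left): blocked, stay at (row=7, col=2)
  D (down): blocked, stay at (row=7, col=2)
  D (down): blocked, stay at (row=7, col=2)
  R (right): blocked, stay at (row=7, col=2)
  R (right): blocked, stay at (row=7, col=2)
  D (down): blocked, stay at (row=7, col=2)
  L (left): blocked, stay at (row=7, col=2)
  D (down): blocked, stay at (row=7, col=2)
Final: (row=7, col=2)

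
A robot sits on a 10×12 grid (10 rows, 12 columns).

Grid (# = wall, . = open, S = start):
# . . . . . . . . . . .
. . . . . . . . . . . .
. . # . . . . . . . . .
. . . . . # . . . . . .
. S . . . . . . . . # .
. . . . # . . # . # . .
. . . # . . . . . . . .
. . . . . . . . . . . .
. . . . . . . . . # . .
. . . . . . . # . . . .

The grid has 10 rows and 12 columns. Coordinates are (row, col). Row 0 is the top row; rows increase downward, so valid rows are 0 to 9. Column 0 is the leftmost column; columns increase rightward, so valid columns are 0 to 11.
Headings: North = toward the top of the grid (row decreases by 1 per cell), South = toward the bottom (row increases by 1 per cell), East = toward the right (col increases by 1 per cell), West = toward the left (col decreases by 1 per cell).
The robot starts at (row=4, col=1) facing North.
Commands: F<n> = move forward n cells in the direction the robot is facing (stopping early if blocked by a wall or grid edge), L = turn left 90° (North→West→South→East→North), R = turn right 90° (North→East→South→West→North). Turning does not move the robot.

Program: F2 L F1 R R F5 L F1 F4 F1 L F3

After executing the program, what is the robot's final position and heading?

Answer: Final position: (row=0, col=1), facing West

Derivation:
Start: (row=4, col=1), facing North
  F2: move forward 2, now at (row=2, col=1)
  L: turn left, now facing West
  F1: move forward 1, now at (row=2, col=0)
  R: turn right, now facing North
  R: turn right, now facing East
  F5: move forward 1/5 (blocked), now at (row=2, col=1)
  L: turn left, now facing North
  F1: move forward 1, now at (row=1, col=1)
  F4: move forward 1/4 (blocked), now at (row=0, col=1)
  F1: move forward 0/1 (blocked), now at (row=0, col=1)
  L: turn left, now facing West
  F3: move forward 0/3 (blocked), now at (row=0, col=1)
Final: (row=0, col=1), facing West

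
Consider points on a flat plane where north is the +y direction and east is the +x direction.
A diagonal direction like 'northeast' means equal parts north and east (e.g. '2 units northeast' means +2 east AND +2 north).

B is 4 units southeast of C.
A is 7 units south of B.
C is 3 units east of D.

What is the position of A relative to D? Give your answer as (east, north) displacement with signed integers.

Place D at the origin (east=0, north=0).
  C is 3 units east of D: delta (east=+3, north=+0); C at (east=3, north=0).
  B is 4 units southeast of C: delta (east=+4, north=-4); B at (east=7, north=-4).
  A is 7 units south of B: delta (east=+0, north=-7); A at (east=7, north=-11).
Therefore A relative to D: (east=7, north=-11).

Answer: A is at (east=7, north=-11) relative to D.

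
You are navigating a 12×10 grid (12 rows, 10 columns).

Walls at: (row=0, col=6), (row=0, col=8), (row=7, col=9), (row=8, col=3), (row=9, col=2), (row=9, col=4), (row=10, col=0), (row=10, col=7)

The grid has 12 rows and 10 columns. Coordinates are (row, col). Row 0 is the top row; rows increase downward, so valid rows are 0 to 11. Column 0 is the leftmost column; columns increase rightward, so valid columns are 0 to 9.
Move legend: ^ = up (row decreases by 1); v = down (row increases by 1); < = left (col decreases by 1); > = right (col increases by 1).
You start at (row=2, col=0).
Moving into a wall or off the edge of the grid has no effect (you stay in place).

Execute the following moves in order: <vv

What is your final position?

Answer: Final position: (row=4, col=0)

Derivation:
Start: (row=2, col=0)
  < (left): blocked, stay at (row=2, col=0)
  v (down): (row=2, col=0) -> (row=3, col=0)
  v (down): (row=3, col=0) -> (row=4, col=0)
Final: (row=4, col=0)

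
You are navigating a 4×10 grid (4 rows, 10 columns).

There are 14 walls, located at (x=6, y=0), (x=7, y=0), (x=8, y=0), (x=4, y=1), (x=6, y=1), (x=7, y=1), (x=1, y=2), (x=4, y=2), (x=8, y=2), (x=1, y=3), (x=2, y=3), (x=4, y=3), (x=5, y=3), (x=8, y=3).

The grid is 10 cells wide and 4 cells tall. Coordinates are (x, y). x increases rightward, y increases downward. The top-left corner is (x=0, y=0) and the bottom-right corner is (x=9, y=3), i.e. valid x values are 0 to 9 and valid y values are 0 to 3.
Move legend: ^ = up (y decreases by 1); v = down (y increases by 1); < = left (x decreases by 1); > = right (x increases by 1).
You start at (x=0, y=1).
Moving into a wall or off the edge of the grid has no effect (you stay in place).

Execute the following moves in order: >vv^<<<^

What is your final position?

Start: (x=0, y=1)
  > (right): (x=0, y=1) -> (x=1, y=1)
  v (down): blocked, stay at (x=1, y=1)
  v (down): blocked, stay at (x=1, y=1)
  ^ (up): (x=1, y=1) -> (x=1, y=0)
  < (left): (x=1, y=0) -> (x=0, y=0)
  < (left): blocked, stay at (x=0, y=0)
  < (left): blocked, stay at (x=0, y=0)
  ^ (up): blocked, stay at (x=0, y=0)
Final: (x=0, y=0)

Answer: Final position: (x=0, y=0)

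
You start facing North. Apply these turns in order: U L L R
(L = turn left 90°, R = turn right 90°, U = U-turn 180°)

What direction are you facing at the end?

Answer: Final heading: East

Derivation:
Start: North
  U (U-turn (180°)) -> South
  L (left (90° counter-clockwise)) -> East
  L (left (90° counter-clockwise)) -> North
  R (right (90° clockwise)) -> East
Final: East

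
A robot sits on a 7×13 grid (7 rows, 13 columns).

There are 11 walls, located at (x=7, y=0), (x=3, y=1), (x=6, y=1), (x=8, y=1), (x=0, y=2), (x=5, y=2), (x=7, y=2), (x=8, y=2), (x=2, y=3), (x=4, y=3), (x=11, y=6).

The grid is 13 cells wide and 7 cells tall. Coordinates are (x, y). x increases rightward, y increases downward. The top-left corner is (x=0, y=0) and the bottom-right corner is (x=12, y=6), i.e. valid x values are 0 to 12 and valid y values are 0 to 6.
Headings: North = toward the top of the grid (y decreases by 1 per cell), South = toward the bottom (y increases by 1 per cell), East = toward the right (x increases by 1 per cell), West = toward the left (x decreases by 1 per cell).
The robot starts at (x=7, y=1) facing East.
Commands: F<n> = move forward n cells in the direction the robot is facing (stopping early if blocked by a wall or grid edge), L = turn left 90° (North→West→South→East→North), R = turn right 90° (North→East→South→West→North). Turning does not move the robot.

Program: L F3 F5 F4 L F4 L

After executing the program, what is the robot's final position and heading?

Start: (x=7, y=1), facing East
  L: turn left, now facing North
  F3: move forward 0/3 (blocked), now at (x=7, y=1)
  F5: move forward 0/5 (blocked), now at (x=7, y=1)
  F4: move forward 0/4 (blocked), now at (x=7, y=1)
  L: turn left, now facing West
  F4: move forward 0/4 (blocked), now at (x=7, y=1)
  L: turn left, now facing South
Final: (x=7, y=1), facing South

Answer: Final position: (x=7, y=1), facing South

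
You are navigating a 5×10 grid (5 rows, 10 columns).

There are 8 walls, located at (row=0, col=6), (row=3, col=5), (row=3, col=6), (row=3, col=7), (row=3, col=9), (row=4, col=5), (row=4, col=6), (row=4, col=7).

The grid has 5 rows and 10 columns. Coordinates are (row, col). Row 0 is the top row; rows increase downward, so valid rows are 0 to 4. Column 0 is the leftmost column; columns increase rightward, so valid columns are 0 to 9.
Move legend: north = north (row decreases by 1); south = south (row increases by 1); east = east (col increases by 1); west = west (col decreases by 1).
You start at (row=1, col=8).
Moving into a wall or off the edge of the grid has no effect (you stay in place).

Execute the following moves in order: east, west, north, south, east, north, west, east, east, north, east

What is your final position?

Start: (row=1, col=8)
  east (east): (row=1, col=8) -> (row=1, col=9)
  west (west): (row=1, col=9) -> (row=1, col=8)
  north (north): (row=1, col=8) -> (row=0, col=8)
  south (south): (row=0, col=8) -> (row=1, col=8)
  east (east): (row=1, col=8) -> (row=1, col=9)
  north (north): (row=1, col=9) -> (row=0, col=9)
  west (west): (row=0, col=9) -> (row=0, col=8)
  east (east): (row=0, col=8) -> (row=0, col=9)
  east (east): blocked, stay at (row=0, col=9)
  north (north): blocked, stay at (row=0, col=9)
  east (east): blocked, stay at (row=0, col=9)
Final: (row=0, col=9)

Answer: Final position: (row=0, col=9)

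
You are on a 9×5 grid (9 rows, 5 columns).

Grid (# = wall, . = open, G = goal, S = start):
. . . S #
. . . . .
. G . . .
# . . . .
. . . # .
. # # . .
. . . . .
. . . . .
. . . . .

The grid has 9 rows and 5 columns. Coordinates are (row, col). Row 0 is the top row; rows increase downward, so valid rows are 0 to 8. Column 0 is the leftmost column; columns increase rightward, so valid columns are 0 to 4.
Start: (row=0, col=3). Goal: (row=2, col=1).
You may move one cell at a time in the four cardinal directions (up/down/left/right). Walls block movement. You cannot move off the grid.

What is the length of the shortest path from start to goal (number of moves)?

Answer: Shortest path length: 4

Derivation:
BFS from (row=0, col=3) until reaching (row=2, col=1):
  Distance 0: (row=0, col=3)
  Distance 1: (row=0, col=2), (row=1, col=3)
  Distance 2: (row=0, col=1), (row=1, col=2), (row=1, col=4), (row=2, col=3)
  Distance 3: (row=0, col=0), (row=1, col=1), (row=2, col=2), (row=2, col=4), (row=3, col=3)
  Distance 4: (row=1, col=0), (row=2, col=1), (row=3, col=2), (row=3, col=4)  <- goal reached here
One shortest path (4 moves): (row=0, col=3) -> (row=0, col=2) -> (row=0, col=1) -> (row=1, col=1) -> (row=2, col=1)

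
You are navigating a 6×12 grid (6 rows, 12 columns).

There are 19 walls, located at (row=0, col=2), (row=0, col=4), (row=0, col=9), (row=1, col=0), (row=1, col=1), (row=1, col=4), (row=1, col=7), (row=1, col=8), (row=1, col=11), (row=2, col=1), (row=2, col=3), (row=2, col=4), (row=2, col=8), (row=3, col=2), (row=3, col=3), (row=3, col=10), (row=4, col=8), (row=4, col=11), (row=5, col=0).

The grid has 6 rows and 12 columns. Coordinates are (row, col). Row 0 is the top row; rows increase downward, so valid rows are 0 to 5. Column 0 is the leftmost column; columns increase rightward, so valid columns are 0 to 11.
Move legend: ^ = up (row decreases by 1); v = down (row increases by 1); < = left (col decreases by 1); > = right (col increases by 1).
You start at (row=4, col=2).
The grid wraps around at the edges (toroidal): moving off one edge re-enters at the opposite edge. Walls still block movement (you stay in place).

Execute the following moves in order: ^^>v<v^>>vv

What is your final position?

Start: (row=4, col=2)
  ^ (up): blocked, stay at (row=4, col=2)
  ^ (up): blocked, stay at (row=4, col=2)
  > (right): (row=4, col=2) -> (row=4, col=3)
  v (down): (row=4, col=3) -> (row=5, col=3)
  < (left): (row=5, col=3) -> (row=5, col=2)
  v (down): blocked, stay at (row=5, col=2)
  ^ (up): (row=5, col=2) -> (row=4, col=2)
  > (right): (row=4, col=2) -> (row=4, col=3)
  > (right): (row=4, col=3) -> (row=4, col=4)
  v (down): (row=4, col=4) -> (row=5, col=4)
  v (down): blocked, stay at (row=5, col=4)
Final: (row=5, col=4)

Answer: Final position: (row=5, col=4)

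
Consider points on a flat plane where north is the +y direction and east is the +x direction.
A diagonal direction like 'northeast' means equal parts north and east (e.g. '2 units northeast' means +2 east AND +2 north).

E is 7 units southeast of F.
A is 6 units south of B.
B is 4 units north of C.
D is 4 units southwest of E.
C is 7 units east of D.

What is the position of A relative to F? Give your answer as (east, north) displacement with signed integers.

Place F at the origin (east=0, north=0).
  E is 7 units southeast of F: delta (east=+7, north=-7); E at (east=7, north=-7).
  D is 4 units southwest of E: delta (east=-4, north=-4); D at (east=3, north=-11).
  C is 7 units east of D: delta (east=+7, north=+0); C at (east=10, north=-11).
  B is 4 units north of C: delta (east=+0, north=+4); B at (east=10, north=-7).
  A is 6 units south of B: delta (east=+0, north=-6); A at (east=10, north=-13).
Therefore A relative to F: (east=10, north=-13).

Answer: A is at (east=10, north=-13) relative to F.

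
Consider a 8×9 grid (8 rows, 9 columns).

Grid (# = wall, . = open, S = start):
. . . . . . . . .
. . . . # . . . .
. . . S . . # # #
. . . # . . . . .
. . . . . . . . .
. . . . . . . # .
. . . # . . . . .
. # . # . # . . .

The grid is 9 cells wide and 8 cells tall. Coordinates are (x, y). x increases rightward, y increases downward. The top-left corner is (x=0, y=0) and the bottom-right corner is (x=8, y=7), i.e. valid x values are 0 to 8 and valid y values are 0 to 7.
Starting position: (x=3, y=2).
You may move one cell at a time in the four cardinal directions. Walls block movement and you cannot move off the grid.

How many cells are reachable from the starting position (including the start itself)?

BFS flood-fill from (x=3, y=2):
  Distance 0: (x=3, y=2)
  Distance 1: (x=3, y=1), (x=2, y=2), (x=4, y=2)
  Distance 2: (x=3, y=0), (x=2, y=1), (x=1, y=2), (x=5, y=2), (x=2, y=3), (x=4, y=3)
  Distance 3: (x=2, y=0), (x=4, y=0), (x=1, y=1), (x=5, y=1), (x=0, y=2), (x=1, y=3), (x=5, y=3), (x=2, y=4), (x=4, y=4)
  Distance 4: (x=1, y=0), (x=5, y=0), (x=0, y=1), (x=6, y=1), (x=0, y=3), (x=6, y=3), (x=1, y=4), (x=3, y=4), (x=5, y=4), (x=2, y=5), (x=4, y=5)
  Distance 5: (x=0, y=0), (x=6, y=0), (x=7, y=1), (x=7, y=3), (x=0, y=4), (x=6, y=4), (x=1, y=5), (x=3, y=5), (x=5, y=5), (x=2, y=6), (x=4, y=6)
  Distance 6: (x=7, y=0), (x=8, y=1), (x=8, y=3), (x=7, y=4), (x=0, y=5), (x=6, y=5), (x=1, y=6), (x=5, y=6), (x=2, y=7), (x=4, y=7)
  Distance 7: (x=8, y=0), (x=8, y=4), (x=0, y=6), (x=6, y=6)
  Distance 8: (x=8, y=5), (x=7, y=6), (x=0, y=7), (x=6, y=7)
  Distance 9: (x=8, y=6), (x=7, y=7)
  Distance 10: (x=8, y=7)
Total reachable: 62 (grid has 62 open cells total)

Answer: Reachable cells: 62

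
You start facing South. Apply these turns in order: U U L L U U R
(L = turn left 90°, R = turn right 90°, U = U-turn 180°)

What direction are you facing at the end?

Answer: Final heading: East

Derivation:
Start: South
  U (U-turn (180°)) -> North
  U (U-turn (180°)) -> South
  L (left (90° counter-clockwise)) -> East
  L (left (90° counter-clockwise)) -> North
  U (U-turn (180°)) -> South
  U (U-turn (180°)) -> North
  R (right (90° clockwise)) -> East
Final: East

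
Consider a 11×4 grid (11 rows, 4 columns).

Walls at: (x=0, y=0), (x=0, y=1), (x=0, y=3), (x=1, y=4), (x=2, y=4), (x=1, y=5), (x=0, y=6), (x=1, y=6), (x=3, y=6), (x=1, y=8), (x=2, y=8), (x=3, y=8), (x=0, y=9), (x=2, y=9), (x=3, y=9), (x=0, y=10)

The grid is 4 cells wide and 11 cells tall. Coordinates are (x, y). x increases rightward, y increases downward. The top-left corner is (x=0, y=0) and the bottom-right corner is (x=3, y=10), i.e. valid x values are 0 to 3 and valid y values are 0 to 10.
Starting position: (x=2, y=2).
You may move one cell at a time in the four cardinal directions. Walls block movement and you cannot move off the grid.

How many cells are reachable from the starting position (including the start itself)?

Answer: Reachable cells: 22

Derivation:
BFS flood-fill from (x=2, y=2):
  Distance 0: (x=2, y=2)
  Distance 1: (x=2, y=1), (x=1, y=2), (x=3, y=2), (x=2, y=3)
  Distance 2: (x=2, y=0), (x=1, y=1), (x=3, y=1), (x=0, y=2), (x=1, y=3), (x=3, y=3)
  Distance 3: (x=1, y=0), (x=3, y=0), (x=3, y=4)
  Distance 4: (x=3, y=5)
  Distance 5: (x=2, y=5)
  Distance 6: (x=2, y=6)
  Distance 7: (x=2, y=7)
  Distance 8: (x=1, y=7), (x=3, y=7)
  Distance 9: (x=0, y=7)
  Distance 10: (x=0, y=8)
Total reachable: 22 (grid has 28 open cells total)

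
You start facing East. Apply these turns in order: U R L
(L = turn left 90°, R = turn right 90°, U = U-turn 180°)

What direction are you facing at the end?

Start: East
  U (U-turn (180°)) -> West
  R (right (90° clockwise)) -> North
  L (left (90° counter-clockwise)) -> West
Final: West

Answer: Final heading: West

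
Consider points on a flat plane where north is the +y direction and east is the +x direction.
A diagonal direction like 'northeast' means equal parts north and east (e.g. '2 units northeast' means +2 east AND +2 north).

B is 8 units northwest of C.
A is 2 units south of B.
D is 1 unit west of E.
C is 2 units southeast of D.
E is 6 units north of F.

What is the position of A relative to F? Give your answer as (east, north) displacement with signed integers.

Answer: A is at (east=-7, north=10) relative to F.

Derivation:
Place F at the origin (east=0, north=0).
  E is 6 units north of F: delta (east=+0, north=+6); E at (east=0, north=6).
  D is 1 unit west of E: delta (east=-1, north=+0); D at (east=-1, north=6).
  C is 2 units southeast of D: delta (east=+2, north=-2); C at (east=1, north=4).
  B is 8 units northwest of C: delta (east=-8, north=+8); B at (east=-7, north=12).
  A is 2 units south of B: delta (east=+0, north=-2); A at (east=-7, north=10).
Therefore A relative to F: (east=-7, north=10).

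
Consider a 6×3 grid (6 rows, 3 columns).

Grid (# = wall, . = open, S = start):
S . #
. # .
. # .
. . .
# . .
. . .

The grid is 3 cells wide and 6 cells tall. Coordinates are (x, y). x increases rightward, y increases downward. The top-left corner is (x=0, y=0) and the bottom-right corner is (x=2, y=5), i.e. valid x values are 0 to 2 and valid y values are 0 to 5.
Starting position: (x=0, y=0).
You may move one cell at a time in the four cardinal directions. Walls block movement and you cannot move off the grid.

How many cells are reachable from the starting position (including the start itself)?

BFS flood-fill from (x=0, y=0):
  Distance 0: (x=0, y=0)
  Distance 1: (x=1, y=0), (x=0, y=1)
  Distance 2: (x=0, y=2)
  Distance 3: (x=0, y=3)
  Distance 4: (x=1, y=3)
  Distance 5: (x=2, y=3), (x=1, y=4)
  Distance 6: (x=2, y=2), (x=2, y=4), (x=1, y=5)
  Distance 7: (x=2, y=1), (x=0, y=5), (x=2, y=5)
Total reachable: 14 (grid has 14 open cells total)

Answer: Reachable cells: 14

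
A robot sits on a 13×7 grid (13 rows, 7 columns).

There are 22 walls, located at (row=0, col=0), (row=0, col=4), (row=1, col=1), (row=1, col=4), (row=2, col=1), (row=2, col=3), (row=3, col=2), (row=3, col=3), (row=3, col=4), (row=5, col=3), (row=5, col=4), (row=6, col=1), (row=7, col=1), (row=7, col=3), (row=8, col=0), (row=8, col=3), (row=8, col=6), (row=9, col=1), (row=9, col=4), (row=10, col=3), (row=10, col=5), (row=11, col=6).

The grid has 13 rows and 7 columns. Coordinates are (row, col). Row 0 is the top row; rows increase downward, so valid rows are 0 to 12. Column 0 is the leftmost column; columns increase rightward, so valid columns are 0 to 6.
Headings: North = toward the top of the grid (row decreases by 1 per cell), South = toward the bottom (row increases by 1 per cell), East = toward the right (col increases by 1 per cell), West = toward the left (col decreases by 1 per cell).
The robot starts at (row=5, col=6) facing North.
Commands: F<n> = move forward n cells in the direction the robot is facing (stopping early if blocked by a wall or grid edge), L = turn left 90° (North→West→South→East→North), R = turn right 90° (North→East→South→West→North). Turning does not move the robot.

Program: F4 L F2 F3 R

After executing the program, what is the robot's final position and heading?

Answer: Final position: (row=1, col=5), facing North

Derivation:
Start: (row=5, col=6), facing North
  F4: move forward 4, now at (row=1, col=6)
  L: turn left, now facing West
  F2: move forward 1/2 (blocked), now at (row=1, col=5)
  F3: move forward 0/3 (blocked), now at (row=1, col=5)
  R: turn right, now facing North
Final: (row=1, col=5), facing North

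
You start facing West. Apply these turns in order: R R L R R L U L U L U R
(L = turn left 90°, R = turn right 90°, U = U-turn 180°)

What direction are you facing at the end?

Answer: Final heading: South

Derivation:
Start: West
  R (right (90° clockwise)) -> North
  R (right (90° clockwise)) -> East
  L (left (90° counter-clockwise)) -> North
  R (right (90° clockwise)) -> East
  R (right (90° clockwise)) -> South
  L (left (90° counter-clockwise)) -> East
  U (U-turn (180°)) -> West
  L (left (90° counter-clockwise)) -> South
  U (U-turn (180°)) -> North
  L (left (90° counter-clockwise)) -> West
  U (U-turn (180°)) -> East
  R (right (90° clockwise)) -> South
Final: South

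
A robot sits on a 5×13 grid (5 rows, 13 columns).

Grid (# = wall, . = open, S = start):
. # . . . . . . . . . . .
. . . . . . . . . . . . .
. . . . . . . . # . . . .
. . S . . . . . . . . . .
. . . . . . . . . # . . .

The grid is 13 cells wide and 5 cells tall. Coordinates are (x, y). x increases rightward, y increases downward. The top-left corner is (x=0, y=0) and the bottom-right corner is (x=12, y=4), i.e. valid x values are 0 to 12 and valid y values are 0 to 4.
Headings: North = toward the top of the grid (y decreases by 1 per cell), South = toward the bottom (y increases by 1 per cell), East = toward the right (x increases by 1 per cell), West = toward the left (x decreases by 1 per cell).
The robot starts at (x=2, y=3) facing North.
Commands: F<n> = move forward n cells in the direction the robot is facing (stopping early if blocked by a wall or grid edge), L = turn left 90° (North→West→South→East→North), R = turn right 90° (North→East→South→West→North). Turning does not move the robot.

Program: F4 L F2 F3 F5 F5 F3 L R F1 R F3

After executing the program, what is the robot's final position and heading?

Start: (x=2, y=3), facing North
  F4: move forward 3/4 (blocked), now at (x=2, y=0)
  L: turn left, now facing West
  F2: move forward 0/2 (blocked), now at (x=2, y=0)
  F3: move forward 0/3 (blocked), now at (x=2, y=0)
  F5: move forward 0/5 (blocked), now at (x=2, y=0)
  F5: move forward 0/5 (blocked), now at (x=2, y=0)
  F3: move forward 0/3 (blocked), now at (x=2, y=0)
  L: turn left, now facing South
  R: turn right, now facing West
  F1: move forward 0/1 (blocked), now at (x=2, y=0)
  R: turn right, now facing North
  F3: move forward 0/3 (blocked), now at (x=2, y=0)
Final: (x=2, y=0), facing North

Answer: Final position: (x=2, y=0), facing North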